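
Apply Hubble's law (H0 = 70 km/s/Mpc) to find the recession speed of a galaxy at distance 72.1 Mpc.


v = H0 * d = 70 * 72.1 = 5047.0

5047.0 km/s


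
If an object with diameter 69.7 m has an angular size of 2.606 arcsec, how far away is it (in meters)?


D = size / theta_rad, theta_rad = 2.606 * pi/(180*3600) = 1.263e-05, D = 5.517e+06

5.517e+06 m


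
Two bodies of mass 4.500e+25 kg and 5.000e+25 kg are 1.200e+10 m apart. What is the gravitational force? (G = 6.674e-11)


F = G*m1*m2/r^2 = 6.674e-11 * 4.500e+25 * 5.000e+25 / (1.200e+10)^2 = 6.674e-11 * 2.250e+51 / 1.440e+20 = 1.043e+21

1.043e+21 N


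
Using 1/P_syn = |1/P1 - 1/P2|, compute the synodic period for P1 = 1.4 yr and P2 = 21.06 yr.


1/P_syn = |1/P1 - 1/P2| = |1/1.4 - 1/21.06| => P_syn = 1.4997

1.4997 years


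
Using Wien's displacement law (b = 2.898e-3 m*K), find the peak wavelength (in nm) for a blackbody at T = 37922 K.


lam_max = b / T = 2.898e-3 / 37922 = 7.642e-08 m = 76.42 nm

76.42 nm


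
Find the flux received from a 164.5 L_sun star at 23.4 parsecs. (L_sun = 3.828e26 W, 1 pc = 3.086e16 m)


F = L / (4*pi*d^2) = 6.297e+28 / (4*pi*(7.221e+17)^2) = 9.610e-09

9.610e-09 W/m^2


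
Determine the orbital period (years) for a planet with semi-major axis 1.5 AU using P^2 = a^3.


P = a^(3/2) = 1.5^1.5 = 1.8371

1.8371 years


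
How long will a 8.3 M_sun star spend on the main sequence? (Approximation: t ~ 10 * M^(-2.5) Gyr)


t = 10 * M^(-2.5) = 10 * 8.3^(-2.5) = 0.0504

0.0504 Gyr


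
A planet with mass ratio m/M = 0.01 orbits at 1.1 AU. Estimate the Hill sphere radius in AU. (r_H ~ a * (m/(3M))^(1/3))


r_H = a * (m/3M)^(1/3) = 1.1 * (0.01/3)^(1/3) = 0.1643

0.1643 AU


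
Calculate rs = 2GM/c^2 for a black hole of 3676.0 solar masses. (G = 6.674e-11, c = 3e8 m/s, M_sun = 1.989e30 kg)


M = 3676.0 * 1.989e30 kg = 7.311564e+33 kg. rs = 2GM/c^2 = 2 * 6.674e-11 * 7.311564e+33 / (3e8)^2 = 1.084e+07

1.084e+07 m


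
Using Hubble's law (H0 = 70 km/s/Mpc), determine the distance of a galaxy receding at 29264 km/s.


d = v / H0 = 29264 / 70 = 418.0571

418.0571 Mpc


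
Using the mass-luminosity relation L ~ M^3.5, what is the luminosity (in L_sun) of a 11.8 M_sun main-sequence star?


L/L_sun = (M/M_sun)^3.5 = 11.8^3.5 = 5644.0003

5644.0003 L_sun


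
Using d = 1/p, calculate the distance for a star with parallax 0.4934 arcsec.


d = 1/p = 1/0.4934 = 2.0268

2.0268 pc


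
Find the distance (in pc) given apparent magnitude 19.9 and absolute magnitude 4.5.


d = 10^((m - M + 5)/5) = 10^((19.9 - 4.5 + 5)/5) = 12022.6443

12022.6443 pc


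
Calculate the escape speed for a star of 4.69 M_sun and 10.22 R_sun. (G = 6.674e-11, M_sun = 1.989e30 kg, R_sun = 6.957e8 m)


M = 4.69 * 1.989e30 kg = 9.32841e+30 kg; R = 10.22 * 6.957e8 m = 7.110054e+09 m. v_esc = sqrt(2GM/R) = sqrt(2 * 6.674e-11 * 9.32841e+30 / 7.110054e+09) = 418480.7278

418480.7278 m/s


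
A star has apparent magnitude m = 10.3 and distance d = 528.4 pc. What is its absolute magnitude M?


M = m - 5*log10(d) + 5 = 10.3 - 5*log10(528.4) + 5 = 1.6852

1.6852


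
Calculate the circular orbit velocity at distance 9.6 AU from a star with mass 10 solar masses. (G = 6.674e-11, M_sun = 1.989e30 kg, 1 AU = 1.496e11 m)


v = sqrt(GM/r) = sqrt(6.674e-11 * 1.989e+31 / 1.436e+12) = 30402.4848

30402.4848 m/s


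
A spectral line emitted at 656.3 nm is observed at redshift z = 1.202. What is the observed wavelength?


lam_obs = lam_emit * (1 + z) = 656.3 * (1 + 1.202) = 1445.1726

1445.1726 nm


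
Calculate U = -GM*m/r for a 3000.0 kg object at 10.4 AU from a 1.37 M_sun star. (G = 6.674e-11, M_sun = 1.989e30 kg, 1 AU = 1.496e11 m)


M = 1.37 * 1.989e30 kg = 2.72493e+30 kg; r = 10.4 AU * 1.496e11 m/AU = 1.55584e+12 m. U = -GM*m/r = -(6.674e-11 * 2.72493e+30 * 3000.0) / 1.55584e+12 = -3.507e+11

-3.507e+11 J


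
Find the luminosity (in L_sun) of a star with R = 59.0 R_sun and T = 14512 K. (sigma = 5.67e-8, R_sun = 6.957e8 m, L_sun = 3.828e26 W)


R = 59.0 * 6.957e8 m = 4.10463e+10 m. L = 4*pi*R^2*sigma*T^4 = 4*pi*(4.10463e+10)^2 * 5.67e-8 * 14512^4 = 5.324146925e+31 W. L/L_sun = 5.324146925e+31 / 3.828e26 = 139084.2979

139084.2979 L_sun


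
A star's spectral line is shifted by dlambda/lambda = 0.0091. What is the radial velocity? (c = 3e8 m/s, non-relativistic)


v = (dlambda/lambda) * c = 0.0091 * 3e8 = 2.730e+06

2.730e+06 m/s


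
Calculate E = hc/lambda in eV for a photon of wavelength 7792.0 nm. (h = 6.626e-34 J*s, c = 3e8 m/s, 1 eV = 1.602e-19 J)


E = hc/lambda = 6.626e-34 * 3e8 / 7.792e-06 = 2.551e-20 J = 0.1592 eV

0.1592 eV


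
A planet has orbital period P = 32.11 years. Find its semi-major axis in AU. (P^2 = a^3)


a = P^(2/3) = 32.11^(2/3) = 10.1025

10.1025 AU


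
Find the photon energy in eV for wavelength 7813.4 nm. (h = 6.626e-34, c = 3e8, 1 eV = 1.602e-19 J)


E = hc/lambda = 6.626e-34 * 3e8 / 7.813e-06 = 2.544e-20 J = 0.1588 eV

0.1588 eV


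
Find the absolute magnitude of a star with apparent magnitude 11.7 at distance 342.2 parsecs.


M = m - 5*log10(d) + 5 = 11.7 - 5*log10(342.2) + 5 = 4.0286

4.0286


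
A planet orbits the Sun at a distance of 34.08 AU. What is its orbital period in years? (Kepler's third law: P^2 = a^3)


P = a^(3/2) = 34.08^1.5 = 198.9525

198.9525 years


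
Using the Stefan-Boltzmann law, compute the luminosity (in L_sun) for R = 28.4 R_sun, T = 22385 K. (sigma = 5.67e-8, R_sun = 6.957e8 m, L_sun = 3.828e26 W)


R = 28.4 * 6.957e8 m = 1.975788e+10 m. L = 4*pi*R^2*sigma*T^4 = 4*pi*(1.975788e+10)^2 * 5.67e-8 * 22385^4 = 6.983964202e+31 W. L/L_sun = 6.983964202e+31 / 3.828e26 = 182444.2059

182444.2059 L_sun


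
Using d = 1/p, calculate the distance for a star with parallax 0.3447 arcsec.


d = 1/p = 1/0.3447 = 2.9011

2.9011 pc


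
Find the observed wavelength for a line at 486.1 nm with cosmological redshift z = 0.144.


lam_obs = lam_emit * (1 + z) = 486.1 * (1 + 0.144) = 556.0984

556.0984 nm


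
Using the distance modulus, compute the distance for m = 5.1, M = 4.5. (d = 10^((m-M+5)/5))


d = 10^((m - M + 5)/5) = 10^((5.1 - 4.5 + 5)/5) = 13.1826

13.1826 pc


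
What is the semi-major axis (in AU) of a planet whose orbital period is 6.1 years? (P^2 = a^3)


a = P^(2/3) = 6.1^(2/3) = 3.3385

3.3385 AU


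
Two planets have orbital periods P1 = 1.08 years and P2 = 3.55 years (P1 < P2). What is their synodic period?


1/P_syn = |1/P1 - 1/P2| = |1/1.08 - 1/3.55| => P_syn = 1.5522

1.5522 years


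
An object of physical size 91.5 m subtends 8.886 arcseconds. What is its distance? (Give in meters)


D = size / theta_rad, theta_rad = 8.886 * pi/(180*3600) = 4.308e-05, D = 2.124e+06

2.124e+06 m


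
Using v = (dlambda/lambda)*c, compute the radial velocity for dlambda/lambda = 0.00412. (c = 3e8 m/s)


v = (dlambda/lambda) * c = 0.00412 * 3e8 = 1.236e+06

1.236e+06 m/s


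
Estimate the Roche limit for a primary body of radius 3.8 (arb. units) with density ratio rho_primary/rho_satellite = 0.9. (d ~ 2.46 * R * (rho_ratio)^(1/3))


d_Roche = 2.46 * 3.8 * 0.9^(1/3) = 9.0254

9.0254


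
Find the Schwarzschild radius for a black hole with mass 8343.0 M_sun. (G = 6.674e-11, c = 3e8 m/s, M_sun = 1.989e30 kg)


M = 8343.0 * 1.989e30 kg = 1.6594227e+34 kg. rs = 2GM/c^2 = 2 * 6.674e-11 * 1.6594227e+34 / (3e8)^2 = 2.461e+07

2.461e+07 m


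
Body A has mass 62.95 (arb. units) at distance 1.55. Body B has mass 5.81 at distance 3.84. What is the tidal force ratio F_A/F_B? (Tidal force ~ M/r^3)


Ratio = (M1/r1^3) / (M2/r2^3) = (62.95/1.55^3) / (5.81/3.84^3) = 164.7473

164.7473


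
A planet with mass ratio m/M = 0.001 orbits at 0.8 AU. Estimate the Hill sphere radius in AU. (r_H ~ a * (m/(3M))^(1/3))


r_H = a * (m/3M)^(1/3) = 0.8 * (0.001/3)^(1/3) = 0.0555

0.0555 AU


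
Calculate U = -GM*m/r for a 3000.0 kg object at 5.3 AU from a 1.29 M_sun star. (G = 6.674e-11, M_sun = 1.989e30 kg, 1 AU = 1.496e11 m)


M = 1.29 * 1.989e30 kg = 2.56581e+30 kg; r = 5.3 AU * 1.496e11 m/AU = 7.9288e+11 m. U = -GM*m/r = -(6.674e-11 * 2.56581e+30 * 3000.0) / 7.9288e+11 = -6.479e+11

-6.479e+11 J


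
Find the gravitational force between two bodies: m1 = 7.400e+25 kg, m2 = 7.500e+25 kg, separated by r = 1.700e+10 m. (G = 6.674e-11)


F = G*m1*m2/r^2 = 6.674e-11 * 7.400e+25 * 7.500e+25 / (1.700e+10)^2 = 6.674e-11 * 5.550e+51 / 2.890e+20 = 1.282e+21

1.282e+21 N


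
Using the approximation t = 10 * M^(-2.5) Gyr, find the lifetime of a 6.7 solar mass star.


t = 10 * M^(-2.5) = 10 * 6.7^(-2.5) = 0.0861

0.0861 Gyr


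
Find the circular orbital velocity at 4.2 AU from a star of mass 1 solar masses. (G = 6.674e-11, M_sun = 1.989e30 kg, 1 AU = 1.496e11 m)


v = sqrt(GM/r) = sqrt(6.674e-11 * 1.989e+30 / 6.283e+11) = 14535.1678

14535.1678 m/s


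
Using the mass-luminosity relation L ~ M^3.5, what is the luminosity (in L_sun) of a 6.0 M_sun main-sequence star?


L/L_sun = (M/M_sun)^3.5 = 6.0^3.5 = 529.0898

529.0898 L_sun


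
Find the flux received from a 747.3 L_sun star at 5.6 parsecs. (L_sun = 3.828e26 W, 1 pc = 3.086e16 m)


F = L / (4*pi*d^2) = 2.861e+29 / (4*pi*(1.728e+17)^2) = 7.622e-07

7.622e-07 W/m^2


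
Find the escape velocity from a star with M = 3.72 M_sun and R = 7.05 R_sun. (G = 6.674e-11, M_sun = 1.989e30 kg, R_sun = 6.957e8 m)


M = 3.72 * 1.989e30 kg = 7.39908e+30 kg; R = 7.05 * 6.957e8 m = 4.904685e+09 m. v_esc = sqrt(2GM/R) = sqrt(2 * 6.674e-11 * 7.39908e+30 / 4.904685e+09) = 448736.5042

448736.5042 m/s


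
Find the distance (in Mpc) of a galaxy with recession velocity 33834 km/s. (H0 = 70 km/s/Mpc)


d = v / H0 = 33834 / 70 = 483.3429

483.3429 Mpc


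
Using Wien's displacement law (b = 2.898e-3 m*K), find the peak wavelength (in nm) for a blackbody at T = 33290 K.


lam_max = b / T = 2.898e-3 / 33290 = 8.705e-08 m = 87.0532 nm

87.0532 nm


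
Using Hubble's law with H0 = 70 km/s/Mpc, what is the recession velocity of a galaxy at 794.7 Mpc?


v = H0 * d = 70 * 794.7 = 55629.0

55629.0 km/s


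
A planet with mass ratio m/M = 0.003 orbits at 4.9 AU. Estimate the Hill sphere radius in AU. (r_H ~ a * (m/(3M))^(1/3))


r_H = a * (m/3M)^(1/3) = 4.9 * (0.003/3)^(1/3) = 0.49

0.49 AU


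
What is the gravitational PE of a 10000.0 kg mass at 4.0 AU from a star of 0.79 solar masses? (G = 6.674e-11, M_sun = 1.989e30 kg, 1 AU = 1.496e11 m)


M = 0.79 * 1.989e30 kg = 1.57131e+30 kg; r = 4.0 AU * 1.496e11 m/AU = 5.984e+11 m. U = -GM*m/r = -(6.674e-11 * 1.57131e+30 * 10000.0) / 5.984e+11 = -1.752e+12

-1.752e+12 J


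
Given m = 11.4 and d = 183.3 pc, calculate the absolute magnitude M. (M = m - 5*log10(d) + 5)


M = m - 5*log10(d) + 5 = 11.4 - 5*log10(183.3) + 5 = 5.0842

5.0842


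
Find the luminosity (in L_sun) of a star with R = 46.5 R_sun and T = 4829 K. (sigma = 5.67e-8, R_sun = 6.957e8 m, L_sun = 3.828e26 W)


R = 46.5 * 6.957e8 m = 3.235005e+10 m. L = 4*pi*R^2*sigma*T^4 = 4*pi*(3.235005e+10)^2 * 5.67e-8 * 4829^4 = 4.05482072e+29 W. L/L_sun = 4.05482072e+29 / 3.828e26 = 1059.2531

1059.2531 L_sun


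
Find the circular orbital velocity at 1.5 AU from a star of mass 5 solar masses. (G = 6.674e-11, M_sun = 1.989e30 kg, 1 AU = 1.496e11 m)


v = sqrt(GM/r) = sqrt(6.674e-11 * 9.945e+30 / 2.244e+11) = 54385.6181

54385.6181 m/s


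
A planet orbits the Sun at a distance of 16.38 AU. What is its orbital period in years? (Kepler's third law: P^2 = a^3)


P = a^(3/2) = 16.38^1.5 = 66.2935

66.2935 years


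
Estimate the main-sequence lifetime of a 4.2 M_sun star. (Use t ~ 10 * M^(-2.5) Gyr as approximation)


t = 10 * M^(-2.5) = 10 * 4.2^(-2.5) = 0.2766

0.2766 Gyr


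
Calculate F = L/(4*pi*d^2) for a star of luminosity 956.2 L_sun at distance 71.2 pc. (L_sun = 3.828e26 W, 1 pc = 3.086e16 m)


F = L / (4*pi*d^2) = 3.660e+29 / (4*pi*(2.197e+18)^2) = 6.033e-09

6.033e-09 W/m^2


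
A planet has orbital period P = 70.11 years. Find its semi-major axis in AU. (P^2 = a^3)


a = P^(2/3) = 70.11^(2/3) = 17.0028

17.0028 AU


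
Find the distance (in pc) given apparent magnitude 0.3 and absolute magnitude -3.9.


d = 10^((m - M + 5)/5) = 10^((0.3 - -3.9 + 5)/5) = 69.1831

69.1831 pc


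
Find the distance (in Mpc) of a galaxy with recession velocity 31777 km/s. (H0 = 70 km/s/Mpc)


d = v / H0 = 31777 / 70 = 453.9571

453.9571 Mpc


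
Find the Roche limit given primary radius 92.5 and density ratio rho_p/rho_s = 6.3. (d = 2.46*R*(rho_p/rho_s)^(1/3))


d_Roche = 2.46 * 92.5 * 6.3^(1/3) = 420.2655

420.2655


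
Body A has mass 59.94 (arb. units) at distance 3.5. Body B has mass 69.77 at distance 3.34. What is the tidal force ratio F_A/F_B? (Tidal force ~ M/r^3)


Ratio = (M1/r1^3) / (M2/r2^3) = (59.94/3.5^3) / (69.77/3.34^3) = 0.7466

0.7466


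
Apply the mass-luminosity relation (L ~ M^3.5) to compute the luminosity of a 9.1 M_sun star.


L/L_sun = (M/M_sun)^3.5 = 9.1^3.5 = 2273.2378

2273.2378 L_sun


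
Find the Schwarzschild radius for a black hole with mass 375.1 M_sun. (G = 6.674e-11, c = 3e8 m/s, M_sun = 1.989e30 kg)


M = 375.1 * 1.989e30 kg = 7.460739e+32 kg. rs = 2GM/c^2 = 2 * 6.674e-11 * 7.460739e+32 / (3e8)^2 = 1.107e+06

1.107e+06 m


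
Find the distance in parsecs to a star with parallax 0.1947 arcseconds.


d = 1/p = 1/0.1947 = 5.1361

5.1361 pc


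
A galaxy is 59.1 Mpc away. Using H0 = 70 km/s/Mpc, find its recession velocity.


v = H0 * d = 70 * 59.1 = 4137.0

4137.0 km/s


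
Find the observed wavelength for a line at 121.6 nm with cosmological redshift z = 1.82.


lam_obs = lam_emit * (1 + z) = 121.6 * (1 + 1.82) = 342.912

342.912 nm


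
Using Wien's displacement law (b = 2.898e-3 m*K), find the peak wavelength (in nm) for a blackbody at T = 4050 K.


lam_max = b / T = 2.898e-3 / 4050 = 7.156e-07 m = 715.5556 nm

715.5556 nm


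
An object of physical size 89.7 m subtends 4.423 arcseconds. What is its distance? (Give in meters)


D = size / theta_rad, theta_rad = 4.423 * pi/(180*3600) = 2.144e-05, D = 4.183e+06

4.183e+06 m


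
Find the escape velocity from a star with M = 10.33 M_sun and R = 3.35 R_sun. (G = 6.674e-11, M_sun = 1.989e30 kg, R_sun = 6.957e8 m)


M = 10.33 * 1.989e30 kg = 2.054637e+31 kg; R = 3.35 * 6.957e8 m = 2.330595e+09 m. v_esc = sqrt(2GM/R) = sqrt(2 * 6.674e-11 * 2.054637e+31 / 2.330595e+09) = 1.085e+06

1.085e+06 m/s


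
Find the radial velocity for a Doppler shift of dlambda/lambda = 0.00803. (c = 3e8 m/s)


v = (dlambda/lambda) * c = 0.00803 * 3e8 = 2.409e+06

2.409e+06 m/s


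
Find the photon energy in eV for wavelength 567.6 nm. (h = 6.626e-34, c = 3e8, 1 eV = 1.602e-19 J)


E = hc/lambda = 6.626e-34 * 3e8 / 5.676e-07 = 3.502e-19 J = 2.1861 eV

2.1861 eV


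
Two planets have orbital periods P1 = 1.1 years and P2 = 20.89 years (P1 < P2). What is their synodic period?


1/P_syn = |1/P1 - 1/P2| = |1/1.1 - 1/20.89| => P_syn = 1.1611

1.1611 years


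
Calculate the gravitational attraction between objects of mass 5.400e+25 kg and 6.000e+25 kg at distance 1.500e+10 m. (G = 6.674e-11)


F = G*m1*m2/r^2 = 6.674e-11 * 5.400e+25 * 6.000e+25 / (1.500e+10)^2 = 6.674e-11 * 3.240e+51 / 2.250e+20 = 9.611e+20

9.611e+20 N


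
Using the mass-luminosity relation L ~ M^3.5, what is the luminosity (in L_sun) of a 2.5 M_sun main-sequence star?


L/L_sun = (M/M_sun)^3.5 = 2.5^3.5 = 24.7053

24.7053 L_sun


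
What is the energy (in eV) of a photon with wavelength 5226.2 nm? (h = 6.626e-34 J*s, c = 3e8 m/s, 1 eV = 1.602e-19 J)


E = hc/lambda = 6.626e-34 * 3e8 / 5.226e-06 = 3.804e-20 J = 0.2374 eV

0.2374 eV


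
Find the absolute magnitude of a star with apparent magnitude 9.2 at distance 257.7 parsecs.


M = m - 5*log10(d) + 5 = 9.2 - 5*log10(257.7) + 5 = 2.1444

2.1444


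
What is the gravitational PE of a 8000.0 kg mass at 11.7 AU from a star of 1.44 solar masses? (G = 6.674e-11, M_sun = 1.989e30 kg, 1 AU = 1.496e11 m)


M = 1.44 * 1.989e30 kg = 2.86416e+30 kg; r = 11.7 AU * 1.496e11 m/AU = 1.75032e+12 m. U = -GM*m/r = -(6.674e-11 * 2.86416e+30 * 8000.0) / 1.75032e+12 = -8.737e+11

-8.737e+11 J


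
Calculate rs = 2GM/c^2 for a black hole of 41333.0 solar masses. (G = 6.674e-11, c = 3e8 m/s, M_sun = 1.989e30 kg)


M = 41333.0 * 1.989e30 kg = 8.2211337e+34 kg. rs = 2GM/c^2 = 2 * 6.674e-11 * 8.2211337e+34 / (3e8)^2 = 1.219e+08

1.219e+08 m


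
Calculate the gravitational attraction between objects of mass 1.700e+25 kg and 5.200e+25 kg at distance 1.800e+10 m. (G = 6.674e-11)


F = G*m1*m2/r^2 = 6.674e-11 * 1.700e+25 * 5.200e+25 / (1.800e+10)^2 = 6.674e-11 * 8.840e+50 / 3.240e+20 = 1.821e+20

1.821e+20 N


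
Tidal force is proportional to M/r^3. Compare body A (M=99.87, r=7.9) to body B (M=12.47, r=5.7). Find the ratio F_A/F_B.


Ratio = (M1/r1^3) / (M2/r2^3) = (99.87/7.9^3) / (12.47/5.7^3) = 3.0082

3.0082


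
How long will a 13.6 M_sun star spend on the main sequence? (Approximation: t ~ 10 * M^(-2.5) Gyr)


t = 10 * M^(-2.5) = 10 * 13.6^(-2.5) = 0.0147

0.0147 Gyr


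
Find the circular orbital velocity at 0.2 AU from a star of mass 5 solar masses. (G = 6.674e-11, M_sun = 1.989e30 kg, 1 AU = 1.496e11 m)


v = sqrt(GM/r) = sqrt(6.674e-11 * 9.945e+30 / 2.992e+10) = 148941.1491

148941.1491 m/s


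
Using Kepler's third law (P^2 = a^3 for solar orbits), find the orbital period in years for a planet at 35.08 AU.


P = a^(3/2) = 35.08^1.5 = 207.7731

207.7731 years


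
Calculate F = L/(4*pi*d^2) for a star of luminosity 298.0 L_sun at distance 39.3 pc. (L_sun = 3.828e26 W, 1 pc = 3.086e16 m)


F = L / (4*pi*d^2) = 1.141e+29 / (4*pi*(1.213e+18)^2) = 6.172e-09

6.172e-09 W/m^2


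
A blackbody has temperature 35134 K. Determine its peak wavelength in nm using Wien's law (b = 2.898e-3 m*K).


lam_max = b / T = 2.898e-3 / 35134 = 8.248e-08 m = 82.4842 nm

82.4842 nm


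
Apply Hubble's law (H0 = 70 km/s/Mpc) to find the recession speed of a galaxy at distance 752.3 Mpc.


v = H0 * d = 70 * 752.3 = 52661.0

52661.0 km/s


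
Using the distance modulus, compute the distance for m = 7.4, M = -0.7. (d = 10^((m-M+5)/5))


d = 10^((m - M + 5)/5) = 10^((7.4 - -0.7 + 5)/5) = 416.8694

416.8694 pc


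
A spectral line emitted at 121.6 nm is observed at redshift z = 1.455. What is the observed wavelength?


lam_obs = lam_emit * (1 + z) = 121.6 * (1 + 1.455) = 298.528

298.528 nm


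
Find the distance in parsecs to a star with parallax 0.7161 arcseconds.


d = 1/p = 1/0.7161 = 1.3965

1.3965 pc


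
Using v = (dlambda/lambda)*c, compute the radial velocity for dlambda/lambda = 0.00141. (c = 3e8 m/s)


v = (dlambda/lambda) * c = 0.00141 * 3e8 = 423000.0

423000.0 m/s


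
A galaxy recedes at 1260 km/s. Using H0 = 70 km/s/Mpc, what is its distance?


d = v / H0 = 1260 / 70 = 18.0

18.0 Mpc


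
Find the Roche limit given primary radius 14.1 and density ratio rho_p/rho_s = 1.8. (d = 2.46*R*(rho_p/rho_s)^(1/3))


d_Roche = 2.46 * 14.1 * 1.8^(1/3) = 42.1935

42.1935


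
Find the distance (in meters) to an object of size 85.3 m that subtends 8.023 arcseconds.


D = size / theta_rad, theta_rad = 8.023 * pi/(180*3600) = 3.890e-05, D = 2.193e+06

2.193e+06 m


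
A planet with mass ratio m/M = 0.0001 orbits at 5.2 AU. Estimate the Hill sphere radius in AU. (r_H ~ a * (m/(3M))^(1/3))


r_H = a * (m/3M)^(1/3) = 5.2 * (0.0001/3)^(1/3) = 0.1674

0.1674 AU


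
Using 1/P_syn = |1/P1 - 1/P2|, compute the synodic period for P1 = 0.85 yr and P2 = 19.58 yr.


1/P_syn = |1/P1 - 1/P2| = |1/0.85 - 1/19.58| => P_syn = 0.8886

0.8886 years


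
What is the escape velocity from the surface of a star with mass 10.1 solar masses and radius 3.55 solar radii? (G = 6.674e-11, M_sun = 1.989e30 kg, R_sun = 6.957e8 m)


M = 10.1 * 1.989e30 kg = 2.00889e+31 kg; R = 3.55 * 6.957e8 m = 2.469735e+09 m. v_esc = sqrt(2GM/R) = sqrt(2 * 6.674e-11 * 2.00889e+31 / 2.469735e+09) = 1.042e+06

1.042e+06 m/s


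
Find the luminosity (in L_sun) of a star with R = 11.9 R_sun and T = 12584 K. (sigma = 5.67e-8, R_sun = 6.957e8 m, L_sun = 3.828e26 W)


R = 11.9 * 6.957e8 m = 8.27883e+09 m. L = 4*pi*R^2*sigma*T^4 = 4*pi*(8.27883e+09)^2 * 5.67e-8 * 12584^4 = 1.224632246e+30 W. L/L_sun = 1.224632246e+30 / 3.828e26 = 3199.1438

3199.1438 L_sun


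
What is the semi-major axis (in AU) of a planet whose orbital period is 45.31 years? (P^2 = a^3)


a = P^(2/3) = 45.31^(2/3) = 12.7095

12.7095 AU


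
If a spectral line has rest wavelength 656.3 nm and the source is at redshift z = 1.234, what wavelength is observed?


lam_obs = lam_emit * (1 + z) = 656.3 * (1 + 1.234) = 1466.1742

1466.1742 nm


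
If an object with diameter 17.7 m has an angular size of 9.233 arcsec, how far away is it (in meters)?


D = size / theta_rad, theta_rad = 9.233 * pi/(180*3600) = 4.476e-05, D = 395417.2068

395417.2068 m


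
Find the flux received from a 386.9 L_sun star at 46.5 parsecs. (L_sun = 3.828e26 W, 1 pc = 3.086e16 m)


F = L / (4*pi*d^2) = 1.481e+29 / (4*pi*(1.435e+18)^2) = 5.724e-09

5.724e-09 W/m^2


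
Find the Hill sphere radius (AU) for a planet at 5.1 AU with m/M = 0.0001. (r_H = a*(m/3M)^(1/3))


r_H = a * (m/3M)^(1/3) = 5.1 * (0.0001/3)^(1/3) = 0.1641

0.1641 AU


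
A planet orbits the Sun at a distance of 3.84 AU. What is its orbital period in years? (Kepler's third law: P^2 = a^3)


P = a^(3/2) = 3.84^1.5 = 7.5248

7.5248 years


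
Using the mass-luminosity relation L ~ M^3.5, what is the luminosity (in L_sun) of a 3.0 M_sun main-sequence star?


L/L_sun = (M/M_sun)^3.5 = 3.0^3.5 = 46.7654

46.7654 L_sun


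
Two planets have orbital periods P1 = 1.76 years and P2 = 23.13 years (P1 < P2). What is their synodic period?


1/P_syn = |1/P1 - 1/P2| = |1/1.76 - 1/23.13| => P_syn = 1.905

1.905 years


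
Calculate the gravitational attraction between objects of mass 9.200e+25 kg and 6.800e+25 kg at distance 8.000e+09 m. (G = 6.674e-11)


F = G*m1*m2/r^2 = 6.674e-11 * 9.200e+25 * 6.800e+25 / (8.000e+09)^2 = 6.674e-11 * 6.256e+51 / 6.400e+19 = 6.524e+21

6.524e+21 N


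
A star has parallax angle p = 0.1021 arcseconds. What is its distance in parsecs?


d = 1/p = 1/0.1021 = 9.7943

9.7943 pc


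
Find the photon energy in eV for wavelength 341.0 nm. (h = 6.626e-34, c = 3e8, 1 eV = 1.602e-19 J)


E = hc/lambda = 6.626e-34 * 3e8 / 3.410e-07 = 5.829e-19 J = 3.6388 eV

3.6388 eV


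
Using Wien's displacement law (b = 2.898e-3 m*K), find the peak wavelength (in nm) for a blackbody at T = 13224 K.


lam_max = b / T = 2.898e-3 / 13224 = 2.191e-07 m = 219.147 nm

219.147 nm


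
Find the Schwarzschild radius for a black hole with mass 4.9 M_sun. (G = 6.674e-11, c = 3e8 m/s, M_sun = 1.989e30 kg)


M = 4.9 * 1.989e30 kg = 9.7461e+30 kg. rs = 2GM/c^2 = 2 * 6.674e-11 * 9.7461e+30 / (3e8)^2 = 14454.5492

14454.5492 m


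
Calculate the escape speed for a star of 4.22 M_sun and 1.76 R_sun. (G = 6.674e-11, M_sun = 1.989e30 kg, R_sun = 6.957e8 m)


M = 4.22 * 1.989e30 kg = 8.39358e+30 kg; R = 1.76 * 6.957e8 m = 1.224432e+09 m. v_esc = sqrt(2GM/R) = sqrt(2 * 6.674e-11 * 8.39358e+30 / 1.224432e+09) = 956564.7668

956564.7668 m/s


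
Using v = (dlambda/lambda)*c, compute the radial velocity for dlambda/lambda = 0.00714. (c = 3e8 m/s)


v = (dlambda/lambda) * c = 0.00714 * 3e8 = 2.142e+06

2.142e+06 m/s


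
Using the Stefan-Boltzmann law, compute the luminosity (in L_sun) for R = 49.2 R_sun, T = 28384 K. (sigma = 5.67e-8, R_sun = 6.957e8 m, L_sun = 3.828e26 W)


R = 49.2 * 6.957e8 m = 3.422844e+10 m. L = 4*pi*R^2*sigma*T^4 = 4*pi*(3.422844e+10)^2 * 5.67e-8 * 28384^4 = 5.418281042e+32 W. L/L_sun = 5.418281042e+32 / 3.828e26 = 1.415e+06

1.415e+06 L_sun


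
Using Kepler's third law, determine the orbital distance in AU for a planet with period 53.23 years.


a = P^(2/3) = 53.23^(2/3) = 14.1505

14.1505 AU


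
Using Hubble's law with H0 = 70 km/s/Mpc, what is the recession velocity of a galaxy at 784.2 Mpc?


v = H0 * d = 70 * 784.2 = 54894.0

54894.0 km/s


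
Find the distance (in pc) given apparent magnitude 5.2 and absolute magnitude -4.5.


d = 10^((m - M + 5)/5) = 10^((5.2 - -4.5 + 5)/5) = 870.9636

870.9636 pc


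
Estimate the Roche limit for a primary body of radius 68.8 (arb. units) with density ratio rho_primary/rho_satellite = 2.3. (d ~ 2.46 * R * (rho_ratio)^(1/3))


d_Roche = 2.46 * 68.8 * 2.3^(1/3) = 223.4084

223.4084


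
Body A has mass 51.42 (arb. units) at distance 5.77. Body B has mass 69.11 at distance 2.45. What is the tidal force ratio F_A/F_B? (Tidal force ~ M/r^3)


Ratio = (M1/r1^3) / (M2/r2^3) = (51.42/5.77^3) / (69.11/2.45^3) = 0.057

0.057


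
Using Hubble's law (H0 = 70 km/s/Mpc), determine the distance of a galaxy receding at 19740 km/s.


d = v / H0 = 19740 / 70 = 282.0

282.0 Mpc


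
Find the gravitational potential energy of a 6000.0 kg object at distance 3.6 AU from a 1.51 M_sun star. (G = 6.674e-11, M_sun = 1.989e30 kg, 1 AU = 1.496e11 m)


M = 1.51 * 1.989e30 kg = 3.00339e+30 kg; r = 3.6 AU * 1.496e11 m/AU = 5.3856e+11 m. U = -GM*m/r = -(6.674e-11 * 3.00339e+30 * 6000.0) / 5.3856e+11 = -2.233e+12

-2.233e+12 J


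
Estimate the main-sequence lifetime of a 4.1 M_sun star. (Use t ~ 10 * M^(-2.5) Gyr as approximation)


t = 10 * M^(-2.5) = 10 * 4.1^(-2.5) = 0.2938

0.2938 Gyr


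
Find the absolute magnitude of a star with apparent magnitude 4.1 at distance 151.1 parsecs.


M = m - 5*log10(d) + 5 = 4.1 - 5*log10(151.1) + 5 = -1.7963

-1.7963


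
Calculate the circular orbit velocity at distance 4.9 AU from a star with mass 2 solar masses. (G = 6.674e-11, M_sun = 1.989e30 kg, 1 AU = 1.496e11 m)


v = sqrt(GM/r) = sqrt(6.674e-11 * 3.978e+30 / 7.330e+11) = 19031.002

19031.002 m/s


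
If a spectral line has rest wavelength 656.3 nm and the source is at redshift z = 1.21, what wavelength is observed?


lam_obs = lam_emit * (1 + z) = 656.3 * (1 + 1.21) = 1450.423

1450.423 nm


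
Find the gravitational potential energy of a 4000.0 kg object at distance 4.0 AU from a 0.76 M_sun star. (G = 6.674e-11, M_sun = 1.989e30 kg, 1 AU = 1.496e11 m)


M = 0.76 * 1.989e30 kg = 1.51164e+30 kg; r = 4.0 AU * 1.496e11 m/AU = 5.984e+11 m. U = -GM*m/r = -(6.674e-11 * 1.51164e+30 * 4000.0) / 5.984e+11 = -6.744e+11

-6.744e+11 J


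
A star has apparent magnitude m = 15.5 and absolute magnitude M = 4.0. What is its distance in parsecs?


d = 10^((m - M + 5)/5) = 10^((15.5 - 4.0 + 5)/5) = 1995.2623

1995.2623 pc


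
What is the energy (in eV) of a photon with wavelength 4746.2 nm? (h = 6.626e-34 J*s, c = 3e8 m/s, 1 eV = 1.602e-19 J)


E = hc/lambda = 6.626e-34 * 3e8 / 4.746e-06 = 4.188e-20 J = 0.2614 eV

0.2614 eV


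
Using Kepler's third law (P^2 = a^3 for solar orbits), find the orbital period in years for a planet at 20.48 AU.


P = a^(3/2) = 20.48^1.5 = 92.6819

92.6819 years


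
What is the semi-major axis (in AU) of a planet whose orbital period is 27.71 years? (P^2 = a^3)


a = P^(2/3) = 27.71^(2/3) = 9.1571

9.1571 AU


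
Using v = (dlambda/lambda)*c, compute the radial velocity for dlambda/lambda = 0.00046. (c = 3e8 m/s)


v = (dlambda/lambda) * c = 0.00046 * 3e8 = 138000.0

138000.0 m/s


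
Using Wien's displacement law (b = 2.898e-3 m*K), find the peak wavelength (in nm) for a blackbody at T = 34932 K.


lam_max = b / T = 2.898e-3 / 34932 = 8.296e-08 m = 82.9612 nm

82.9612 nm


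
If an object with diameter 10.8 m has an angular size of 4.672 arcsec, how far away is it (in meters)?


D = size / theta_rad, theta_rad = 4.672 * pi/(180*3600) = 2.265e-05, D = 476810.7679

476810.7679 m


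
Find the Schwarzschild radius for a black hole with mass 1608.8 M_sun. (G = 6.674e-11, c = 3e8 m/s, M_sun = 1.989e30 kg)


M = 1608.8 * 1.989e30 kg = 3.1999032e+33 kg. rs = 2GM/c^2 = 2 * 6.674e-11 * 3.1999032e+33 / (3e8)^2 = 4.746e+06

4.746e+06 m


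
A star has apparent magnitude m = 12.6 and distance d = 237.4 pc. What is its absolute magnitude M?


M = m - 5*log10(d) + 5 = 12.6 - 5*log10(237.4) + 5 = 5.7226

5.7226


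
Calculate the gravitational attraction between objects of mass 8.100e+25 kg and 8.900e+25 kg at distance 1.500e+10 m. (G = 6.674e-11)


F = G*m1*m2/r^2 = 6.674e-11 * 8.100e+25 * 8.900e+25 / (1.500e+10)^2 = 6.674e-11 * 7.209e+51 / 2.250e+20 = 2.138e+21

2.138e+21 N


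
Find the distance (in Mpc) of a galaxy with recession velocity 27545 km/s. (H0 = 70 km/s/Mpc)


d = v / H0 = 27545 / 70 = 393.5

393.5 Mpc


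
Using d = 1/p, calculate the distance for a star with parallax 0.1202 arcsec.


d = 1/p = 1/0.1202 = 8.3195

8.3195 pc


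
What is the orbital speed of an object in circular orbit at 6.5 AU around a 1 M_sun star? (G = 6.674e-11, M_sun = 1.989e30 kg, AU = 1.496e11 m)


v = sqrt(GM/r) = sqrt(6.674e-11 * 1.989e+30 / 9.724e+11) = 11683.905

11683.905 m/s


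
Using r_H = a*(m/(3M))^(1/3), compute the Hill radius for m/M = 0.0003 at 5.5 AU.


r_H = a * (m/3M)^(1/3) = 5.5 * (0.0003/3)^(1/3) = 0.2553

0.2553 AU


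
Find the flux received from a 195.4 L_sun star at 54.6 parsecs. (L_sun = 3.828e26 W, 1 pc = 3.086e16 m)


F = L / (4*pi*d^2) = 7.480e+28 / (4*pi*(1.685e+18)^2) = 2.097e-09

2.097e-09 W/m^2


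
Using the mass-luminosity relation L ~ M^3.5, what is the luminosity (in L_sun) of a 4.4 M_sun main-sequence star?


L/L_sun = (M/M_sun)^3.5 = 4.4^3.5 = 178.6835

178.6835 L_sun


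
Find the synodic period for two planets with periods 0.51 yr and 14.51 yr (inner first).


1/P_syn = |1/P1 - 1/P2| = |1/0.51 - 1/14.51| => P_syn = 0.5286

0.5286 years


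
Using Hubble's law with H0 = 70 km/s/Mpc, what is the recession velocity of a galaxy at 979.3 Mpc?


v = H0 * d = 70 * 979.3 = 68551.0

68551.0 km/s


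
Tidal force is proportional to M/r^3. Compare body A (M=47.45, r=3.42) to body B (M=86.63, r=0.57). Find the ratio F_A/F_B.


Ratio = (M1/r1^3) / (M2/r2^3) = (47.45/3.42^3) / (86.63/0.57^3) = 0.0025

0.0025


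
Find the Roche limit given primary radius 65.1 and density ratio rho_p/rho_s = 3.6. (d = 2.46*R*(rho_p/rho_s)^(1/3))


d_Roche = 2.46 * 65.1 * 3.6^(1/3) = 245.4428

245.4428


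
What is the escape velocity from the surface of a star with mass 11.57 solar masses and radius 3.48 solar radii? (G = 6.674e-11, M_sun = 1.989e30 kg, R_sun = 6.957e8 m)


M = 11.57 * 1.989e30 kg = 2.301273e+31 kg; R = 3.48 * 6.957e8 m = 2.421036e+09 m. v_esc = sqrt(2GM/R) = sqrt(2 * 6.674e-11 * 2.301273e+31 / 2.421036e+09) = 1.126e+06

1.126e+06 m/s


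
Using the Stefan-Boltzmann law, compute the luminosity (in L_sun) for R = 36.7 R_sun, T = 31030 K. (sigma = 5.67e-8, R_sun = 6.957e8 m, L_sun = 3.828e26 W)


R = 36.7 * 6.957e8 m = 2.553219e+10 m. L = 4*pi*R^2*sigma*T^4 = 4*pi*(2.553219e+10)^2 * 5.67e-8 * 31030^4 = 4.306219472e+32 W. L/L_sun = 4.306219472e+32 / 3.828e26 = 1.125e+06

1.125e+06 L_sun


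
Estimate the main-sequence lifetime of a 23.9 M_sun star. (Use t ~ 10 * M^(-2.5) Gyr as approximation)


t = 10 * M^(-2.5) = 10 * 23.9^(-2.5) = 0.0036

0.0036 Gyr


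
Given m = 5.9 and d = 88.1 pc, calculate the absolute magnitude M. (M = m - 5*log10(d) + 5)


M = m - 5*log10(d) + 5 = 5.9 - 5*log10(88.1) + 5 = 1.1751

1.1751


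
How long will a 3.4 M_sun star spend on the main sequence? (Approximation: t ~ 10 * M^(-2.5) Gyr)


t = 10 * M^(-2.5) = 10 * 3.4^(-2.5) = 0.4691

0.4691 Gyr


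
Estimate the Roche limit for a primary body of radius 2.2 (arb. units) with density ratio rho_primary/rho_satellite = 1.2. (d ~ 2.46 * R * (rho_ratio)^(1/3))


d_Roche = 2.46 * 2.2 * 1.2^(1/3) = 5.7511

5.7511


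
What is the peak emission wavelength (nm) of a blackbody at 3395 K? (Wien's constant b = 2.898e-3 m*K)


lam_max = b / T = 2.898e-3 / 3395 = 8.536e-07 m = 853.6082 nm

853.6082 nm


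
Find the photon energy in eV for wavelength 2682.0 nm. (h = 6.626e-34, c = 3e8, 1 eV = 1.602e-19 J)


E = hc/lambda = 6.626e-34 * 3e8 / 2.682e-06 = 7.412e-20 J = 0.4626 eV

0.4626 eV


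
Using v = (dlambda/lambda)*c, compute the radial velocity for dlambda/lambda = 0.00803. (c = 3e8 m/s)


v = (dlambda/lambda) * c = 0.00803 * 3e8 = 2.409e+06

2.409e+06 m/s


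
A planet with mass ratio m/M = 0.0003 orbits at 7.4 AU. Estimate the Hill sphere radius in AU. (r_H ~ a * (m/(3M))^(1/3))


r_H = a * (m/3M)^(1/3) = 7.4 * (0.0003/3)^(1/3) = 0.3435

0.3435 AU


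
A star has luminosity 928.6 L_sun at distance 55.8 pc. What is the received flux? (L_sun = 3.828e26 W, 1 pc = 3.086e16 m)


F = L / (4*pi*d^2) = 3.555e+29 / (4*pi*(1.722e+18)^2) = 9.540e-09

9.540e-09 W/m^2


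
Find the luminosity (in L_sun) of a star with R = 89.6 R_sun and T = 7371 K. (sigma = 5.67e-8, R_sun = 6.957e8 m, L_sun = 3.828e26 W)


R = 89.6 * 6.957e8 m = 6.233472e+10 m. L = 4*pi*R^2*sigma*T^4 = 4*pi*(6.233472e+10)^2 * 5.67e-8 * 7371^4 = 8.172568958e+30 W. L/L_sun = 8.172568958e+30 / 3.828e26 = 21349.4487

21349.4487 L_sun


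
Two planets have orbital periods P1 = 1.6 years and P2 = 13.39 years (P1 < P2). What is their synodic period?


1/P_syn = |1/P1 - 1/P2| = |1/1.6 - 1/13.39| => P_syn = 1.8171

1.8171 years


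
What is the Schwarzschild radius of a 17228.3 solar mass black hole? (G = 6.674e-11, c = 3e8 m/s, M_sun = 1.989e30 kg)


M = 17228.3 * 1.989e30 kg = 3.42670887e+34 kg. rs = 2GM/c^2 = 2 * 6.674e-11 * 3.42670887e+34 / (3e8)^2 = 5.082e+07

5.082e+07 m


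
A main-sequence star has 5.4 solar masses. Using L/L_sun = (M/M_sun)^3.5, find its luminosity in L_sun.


L/L_sun = (M/M_sun)^3.5 = 5.4^3.5 = 365.9133

365.9133 L_sun


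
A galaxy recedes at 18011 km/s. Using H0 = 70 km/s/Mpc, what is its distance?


d = v / H0 = 18011 / 70 = 257.3

257.3 Mpc


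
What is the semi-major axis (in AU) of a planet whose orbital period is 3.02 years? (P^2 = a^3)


a = P^(2/3) = 3.02^(2/3) = 2.0893

2.0893 AU


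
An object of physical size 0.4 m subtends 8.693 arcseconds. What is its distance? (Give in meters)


D = size / theta_rad, theta_rad = 8.693 * pi/(180*3600) = 4.214e-05, D = 9491.0759

9491.0759 m


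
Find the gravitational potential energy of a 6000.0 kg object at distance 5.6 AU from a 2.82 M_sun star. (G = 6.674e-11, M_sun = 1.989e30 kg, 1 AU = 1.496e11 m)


M = 2.82 * 1.989e30 kg = 5.60898e+30 kg; r = 5.6 AU * 1.496e11 m/AU = 8.3776e+11 m. U = -GM*m/r = -(6.674e-11 * 5.60898e+30 * 6000.0) / 8.3776e+11 = -2.681e+12

-2.681e+12 J


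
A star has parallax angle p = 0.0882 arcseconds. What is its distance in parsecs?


d = 1/p = 1/0.0882 = 11.3379

11.3379 pc


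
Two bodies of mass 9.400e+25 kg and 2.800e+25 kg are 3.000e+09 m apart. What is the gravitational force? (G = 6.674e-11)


F = G*m1*m2/r^2 = 6.674e-11 * 9.400e+25 * 2.800e+25 / (3.000e+09)^2 = 6.674e-11 * 2.632e+51 / 9.000e+18 = 1.952e+22

1.952e+22 N


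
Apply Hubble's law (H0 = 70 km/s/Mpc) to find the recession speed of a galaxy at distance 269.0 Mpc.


v = H0 * d = 70 * 269.0 = 18830.0

18830.0 km/s


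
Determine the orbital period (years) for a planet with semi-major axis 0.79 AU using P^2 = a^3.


P = a^(3/2) = 0.79^1.5 = 0.7022

0.7022 years


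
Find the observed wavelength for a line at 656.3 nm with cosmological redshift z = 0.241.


lam_obs = lam_emit * (1 + z) = 656.3 * (1 + 0.241) = 814.4683

814.4683 nm


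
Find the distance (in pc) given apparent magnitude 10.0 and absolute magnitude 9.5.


d = 10^((m - M + 5)/5) = 10^((10.0 - 9.5 + 5)/5) = 12.5893

12.5893 pc


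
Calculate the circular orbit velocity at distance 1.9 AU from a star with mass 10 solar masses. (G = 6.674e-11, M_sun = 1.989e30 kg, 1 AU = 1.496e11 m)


v = sqrt(GM/r) = sqrt(6.674e-11 * 1.989e+31 / 2.842e+11) = 68338.8861

68338.8861 m/s


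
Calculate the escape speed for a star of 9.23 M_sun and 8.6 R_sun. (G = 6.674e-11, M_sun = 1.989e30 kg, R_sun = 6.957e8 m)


M = 9.23 * 1.989e30 kg = 1.835847e+31 kg; R = 8.6 * 6.957e8 m = 5.98302e+09 m. v_esc = sqrt(2GM/R) = sqrt(2 * 6.674e-11 * 1.835847e+31 / 5.98302e+09) = 639979.5752

639979.5752 m/s


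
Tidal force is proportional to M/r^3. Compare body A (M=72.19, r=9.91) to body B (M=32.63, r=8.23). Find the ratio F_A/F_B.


Ratio = (M1/r1^3) / (M2/r2^3) = (72.19/9.91^3) / (32.63/8.23^3) = 1.2672

1.2672


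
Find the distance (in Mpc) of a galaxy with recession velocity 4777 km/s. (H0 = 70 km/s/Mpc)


d = v / H0 = 4777 / 70 = 68.2429

68.2429 Mpc


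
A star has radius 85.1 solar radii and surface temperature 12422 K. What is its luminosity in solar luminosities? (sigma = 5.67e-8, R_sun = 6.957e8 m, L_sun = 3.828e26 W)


R = 85.1 * 6.957e8 m = 5.920407e+10 m. L = 4*pi*R^2*sigma*T^4 = 4*pi*(5.920407e+10)^2 * 5.67e-8 * 12422^4 = 5.946509944e+31 W. L/L_sun = 5.946509944e+31 / 3.828e26 = 155342.475

155342.475 L_sun


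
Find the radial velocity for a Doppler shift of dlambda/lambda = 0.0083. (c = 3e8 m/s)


v = (dlambda/lambda) * c = 0.0083 * 3e8 = 2.490e+06

2.490e+06 m/s


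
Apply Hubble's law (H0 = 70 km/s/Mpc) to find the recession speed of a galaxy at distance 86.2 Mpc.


v = H0 * d = 70 * 86.2 = 6034.0

6034.0 km/s


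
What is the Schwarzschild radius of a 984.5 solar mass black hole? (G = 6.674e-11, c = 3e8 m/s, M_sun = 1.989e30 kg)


M = 984.5 * 1.989e30 kg = 1.9581705e+33 kg. rs = 2GM/c^2 = 2 * 6.674e-11 * 1.9581705e+33 / (3e8)^2 = 2.904e+06

2.904e+06 m


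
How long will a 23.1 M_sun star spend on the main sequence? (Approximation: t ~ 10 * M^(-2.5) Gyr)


t = 10 * M^(-2.5) = 10 * 23.1^(-2.5) = 0.0039

0.0039 Gyr


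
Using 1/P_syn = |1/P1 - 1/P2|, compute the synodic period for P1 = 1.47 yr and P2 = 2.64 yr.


1/P_syn = |1/P1 - 1/P2| = |1/1.47 - 1/2.64| => P_syn = 3.3169

3.3169 years


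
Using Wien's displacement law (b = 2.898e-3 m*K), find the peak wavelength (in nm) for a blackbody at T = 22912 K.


lam_max = b / T = 2.898e-3 / 22912 = 1.265e-07 m = 126.4839 nm

126.4839 nm


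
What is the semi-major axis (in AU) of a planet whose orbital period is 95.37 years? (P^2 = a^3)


a = P^(2/3) = 95.37^(2/3) = 20.8741

20.8741 AU


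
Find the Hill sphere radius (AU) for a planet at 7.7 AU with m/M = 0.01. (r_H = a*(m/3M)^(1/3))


r_H = a * (m/3M)^(1/3) = 7.7 * (0.01/3)^(1/3) = 1.1502

1.1502 AU


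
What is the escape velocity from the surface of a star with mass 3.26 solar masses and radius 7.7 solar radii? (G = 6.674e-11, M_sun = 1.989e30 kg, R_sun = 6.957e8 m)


M = 3.26 * 1.989e30 kg = 6.48414e+30 kg; R = 7.7 * 6.957e8 m = 5.35689e+09 m. v_esc = sqrt(2GM/R) = sqrt(2 * 6.674e-11 * 6.48414e+30 / 5.35689e+09) = 401955.4545

401955.4545 m/s


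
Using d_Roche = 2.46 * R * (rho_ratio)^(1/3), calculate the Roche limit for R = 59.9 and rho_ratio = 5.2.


d_Roche = 2.46 * 59.9 * 5.2^(1/3) = 255.2876

255.2876


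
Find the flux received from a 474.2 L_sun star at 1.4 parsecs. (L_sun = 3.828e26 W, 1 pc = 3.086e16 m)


F = L / (4*pi*d^2) = 1.815e+29 / (4*pi*(4.320e+16)^2) = 7.739e-06

7.739e-06 W/m^2


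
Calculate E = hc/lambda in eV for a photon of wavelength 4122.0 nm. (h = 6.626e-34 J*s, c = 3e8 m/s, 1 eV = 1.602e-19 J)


E = hc/lambda = 6.626e-34 * 3e8 / 4.122e-06 = 4.822e-20 J = 0.301 eV

0.301 eV


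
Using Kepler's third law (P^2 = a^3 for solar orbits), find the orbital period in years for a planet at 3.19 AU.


P = a^(3/2) = 3.19^1.5 = 5.6975

5.6975 years


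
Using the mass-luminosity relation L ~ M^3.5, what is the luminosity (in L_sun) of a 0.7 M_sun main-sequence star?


L/L_sun = (M/M_sun)^3.5 = 0.7^3.5 = 0.287

0.287 L_sun
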